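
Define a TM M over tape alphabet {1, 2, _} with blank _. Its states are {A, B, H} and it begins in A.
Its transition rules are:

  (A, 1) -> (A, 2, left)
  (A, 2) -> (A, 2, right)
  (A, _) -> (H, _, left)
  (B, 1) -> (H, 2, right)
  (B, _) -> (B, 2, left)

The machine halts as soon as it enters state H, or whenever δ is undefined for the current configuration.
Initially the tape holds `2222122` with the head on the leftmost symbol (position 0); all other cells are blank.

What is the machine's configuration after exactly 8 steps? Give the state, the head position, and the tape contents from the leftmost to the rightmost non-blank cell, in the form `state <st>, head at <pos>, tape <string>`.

state=A head=0 tape=[2]222122   (A,2)→(A,2,right)
state=A head=1 tape=2[2]22122   (A,2)→(A,2,right)
state=A head=2 tape=22[2]2122   (A,2)→(A,2,right)
state=A head=3 tape=222[2]122   (A,2)→(A,2,right)
state=A head=4 tape=2222[1]22   (A,1)→(A,2,left)
state=A head=3 tape=222[2]222   (A,2)→(A,2,right)
state=A head=4 tape=2222[2]22   (A,2)→(A,2,right)
state=A head=5 tape=22222[2]2   (A,2)→(A,2,right)
state=A head=6 tape=222222[2]
After 8 steps: state A, head at 6, tape 2222222.

state A, head at 6, tape 2222222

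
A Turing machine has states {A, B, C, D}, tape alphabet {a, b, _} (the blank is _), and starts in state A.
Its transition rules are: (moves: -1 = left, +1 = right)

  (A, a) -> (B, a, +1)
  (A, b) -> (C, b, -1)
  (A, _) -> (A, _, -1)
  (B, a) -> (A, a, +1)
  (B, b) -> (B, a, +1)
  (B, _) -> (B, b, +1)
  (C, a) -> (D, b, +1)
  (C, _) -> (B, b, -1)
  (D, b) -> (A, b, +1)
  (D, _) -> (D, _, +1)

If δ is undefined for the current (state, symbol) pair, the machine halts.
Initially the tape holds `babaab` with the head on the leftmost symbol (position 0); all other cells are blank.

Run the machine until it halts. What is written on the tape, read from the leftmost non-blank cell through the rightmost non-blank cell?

baabbabb

state=A head=0 tape=__[b]abaab_   (A,b)→(C,b,-1)
state=C head=-1 tape=_[_]babaab_   (C,_)→(B,b,-1)
state=B head=-2 tape=[_]bbabaab_   (B,_)→(B,b,+1)
state=B head=-1 tape=b[b]babaab_   (B,b)→(B,a,+1)
state=B head=0 tape=ba[b]abaab_   (B,b)→(B,a,+1)
state=B head=1 tape=baa[a]baab_   (B,a)→(A,a,+1)
state=A head=2 tape=baaa[b]aab_   (A,b)→(C,b,-1)
state=C head=1 tape=baa[a]baab_   (C,a)→(D,b,+1)
state=D head=2 tape=baab[b]aab_   (D,b)→(A,b,+1)
state=A head=3 tape=baabb[a]ab_   (A,a)→(B,a,+1)
state=B head=4 tape=baabba[a]b_   (B,a)→(A,a,+1)
state=A head=5 tape=baabbaa[b]_   (A,b)→(C,b,-1)
state=C head=4 tape=baabba[a]b_   (C,a)→(D,b,+1)
state=D head=5 tape=baabbab[b]_   (D,b)→(A,b,+1)
state=A head=6 tape=baabbabb[_]   (A,_)→(A,_,-1)
state=A head=5 tape=baabbab[b]_   (A,b)→(C,b,-1)
state=C head=4 tape=baabba[b]b_
The non-blank tape span at halt is baabbabb.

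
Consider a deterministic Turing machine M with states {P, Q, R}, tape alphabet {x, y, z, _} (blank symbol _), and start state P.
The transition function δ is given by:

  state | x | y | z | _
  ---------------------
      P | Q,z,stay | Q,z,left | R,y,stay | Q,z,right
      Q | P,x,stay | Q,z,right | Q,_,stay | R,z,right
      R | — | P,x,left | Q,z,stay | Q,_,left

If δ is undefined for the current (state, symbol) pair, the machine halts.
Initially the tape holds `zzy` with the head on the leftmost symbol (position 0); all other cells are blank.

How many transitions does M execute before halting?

P | __[z]zy   read z → write y, move stay, go to R
R | __[y]zy   read y → write x, move left, go to P
P | _[_]xzy   read _ → write z, move right, go to Q
Q | _z[x]zy   read x → write x, move stay, go to P
P | _z[x]zy   read x → write z, move stay, go to Q
Q | _z[z]zy   read z → write _, move stay, go to Q
Q | _z[_]zy   read _ → write z, move right, go to R
R | _zz[z]y   read z → write z, move stay, go to Q
Q | _zz[z]y   read z → write _, move stay, go to Q
Q | _zz[_]y   read _ → write z, move right, go to R
R | _zzz[y]   read y → write x, move left, go to P
P | _zz[z]x   read z → write y, move stay, go to R
R | _zz[y]x   read y → write x, move left, go to P
P | _z[z]xx   read z → write y, move stay, go to R
R | _z[y]xx   read y → write x, move left, go to P
P | _[z]xxx   read z → write y, move stay, go to R
R | _[y]xxx   read y → write x, move left, go to P
P | [_]xxxx   read _ → write z, move right, go to Q
Q | z[x]xxx   read x → write x, move stay, go to P
P | z[x]xxx   read x → write z, move stay, go to Q
Q | z[z]xxx   read z → write _, move stay, go to Q
Q | z[_]xxx   read _ → write z, move right, go to R
R | zz[x]xx
M halts after 22 transitions.

22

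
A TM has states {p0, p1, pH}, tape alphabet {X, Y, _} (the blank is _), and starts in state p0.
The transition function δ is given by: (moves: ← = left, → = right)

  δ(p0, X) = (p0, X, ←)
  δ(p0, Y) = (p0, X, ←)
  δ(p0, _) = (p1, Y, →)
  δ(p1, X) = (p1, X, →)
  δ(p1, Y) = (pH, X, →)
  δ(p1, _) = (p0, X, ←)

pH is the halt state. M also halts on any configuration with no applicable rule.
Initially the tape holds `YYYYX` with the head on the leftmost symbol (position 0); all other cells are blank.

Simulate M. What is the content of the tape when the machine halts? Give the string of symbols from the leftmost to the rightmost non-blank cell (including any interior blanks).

p0 | _[Y]YYYX   read Y → write X, move ←, go to p0
p0 | [_]XYYYX   read _ → write Y, move →, go to p1
p1 | Y[X]YYYX   read X → write X, move →, go to p1
p1 | YX[Y]YYX   read Y → write X, move →, go to pH
pH | YXX[Y]YX
The non-blank tape span at halt is YXXYYX.

YXXYYX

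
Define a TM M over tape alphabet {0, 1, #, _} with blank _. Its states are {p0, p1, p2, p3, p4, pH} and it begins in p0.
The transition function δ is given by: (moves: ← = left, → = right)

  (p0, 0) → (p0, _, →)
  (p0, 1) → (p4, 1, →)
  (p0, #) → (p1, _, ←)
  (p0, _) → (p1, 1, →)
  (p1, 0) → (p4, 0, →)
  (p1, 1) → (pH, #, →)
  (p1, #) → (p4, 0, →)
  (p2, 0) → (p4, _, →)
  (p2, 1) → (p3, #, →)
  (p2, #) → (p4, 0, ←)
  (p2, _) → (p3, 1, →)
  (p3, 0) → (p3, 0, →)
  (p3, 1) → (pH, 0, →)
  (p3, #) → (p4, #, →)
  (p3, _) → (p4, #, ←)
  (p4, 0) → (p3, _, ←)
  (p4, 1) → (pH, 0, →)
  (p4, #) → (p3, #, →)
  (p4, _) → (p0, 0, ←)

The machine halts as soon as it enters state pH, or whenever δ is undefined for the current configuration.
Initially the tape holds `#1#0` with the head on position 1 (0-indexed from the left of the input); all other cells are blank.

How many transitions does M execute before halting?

p0 | #[1]#0_   read 1 → write 1, move →, go to p4
p4 | #1[#]0_   read # → write #, move →, go to p3
p3 | #1#[0]_   read 0 → write 0, move →, go to p3
p3 | #1#0[_]   read _ → write #, move ←, go to p4
p4 | #1#[0]#   read 0 → write _, move ←, go to p3
p3 | #1[#]_#   read # → write #, move →, go to p4
p4 | #1#[_]#   read _ → write 0, move ←, go to p0
p0 | #1[#]0#   read # → write _, move ←, go to p1
p1 | #[1]_0#   read 1 → write #, move →, go to pH
pH | ##[_]0#
M halts after 9 transitions.

9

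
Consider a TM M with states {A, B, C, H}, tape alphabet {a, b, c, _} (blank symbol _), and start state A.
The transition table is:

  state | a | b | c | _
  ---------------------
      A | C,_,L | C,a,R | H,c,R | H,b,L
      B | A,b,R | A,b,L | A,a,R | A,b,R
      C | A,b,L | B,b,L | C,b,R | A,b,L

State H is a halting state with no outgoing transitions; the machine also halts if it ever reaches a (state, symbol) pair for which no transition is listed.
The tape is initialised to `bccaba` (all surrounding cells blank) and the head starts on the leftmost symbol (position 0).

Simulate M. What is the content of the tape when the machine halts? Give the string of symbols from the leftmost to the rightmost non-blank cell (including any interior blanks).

bb_bb_bb

A | ___[b]ccaba   read b → write a, move R, go to C
C | ___a[c]caba   read c → write b, move R, go to C
C | ___ab[c]aba   read c → write b, move R, go to C
C | ___abb[a]ba   read a → write b, move L, go to A
A | ___ab[b]bba   read b → write a, move R, go to C
C | ___aba[b]ba   read b → write b, move L, go to B
B | ___ab[a]bba   read a → write b, move R, go to A
A | ___abb[b]ba   read b → write a, move R, go to C
C | ___abba[b]a   read b → write b, move L, go to B
B | ___abb[a]ba   read a → write b, move R, go to A
A | ___abbb[b]a   read b → write a, move R, go to C
C | ___abbba[a]   read a → write b, move L, go to A
A | ___abbb[a]b   read a → write _, move L, go to C
C | ___abb[b]_b   read b → write b, move L, go to B
B | ___ab[b]b_b   read b → write b, move L, go to A
A | ___a[b]bb_b   read b → write a, move R, go to C
C | ___aa[b]b_b   read b → write b, move L, go to B
B | ___a[a]bb_b   read a → write b, move R, go to A
A | ___ab[b]b_b   read b → write a, move R, go to C
C | ___aba[b]_b   read b → write b, move L, go to B
B | ___ab[a]b_b   read a → write b, move R, go to A
A | ___abb[b]_b   read b → write a, move R, go to C
C | ___abba[_]b   read _ → write b, move L, go to A
A | ___abb[a]bb   read a → write _, move L, go to C
C | ___ab[b]_bb   read b → write b, move L, go to B
B | ___a[b]b_bb   read b → write b, move L, go to A
A | ___[a]bb_bb   read a → write _, move L, go to C
C | __[_]_bb_bb   read _ → write b, move L, go to A
A | _[_]b_bb_bb   read _ → write b, move L, go to H
H | [_]bb_bb_bb
The non-blank tape span at halt is bb_bb_bb.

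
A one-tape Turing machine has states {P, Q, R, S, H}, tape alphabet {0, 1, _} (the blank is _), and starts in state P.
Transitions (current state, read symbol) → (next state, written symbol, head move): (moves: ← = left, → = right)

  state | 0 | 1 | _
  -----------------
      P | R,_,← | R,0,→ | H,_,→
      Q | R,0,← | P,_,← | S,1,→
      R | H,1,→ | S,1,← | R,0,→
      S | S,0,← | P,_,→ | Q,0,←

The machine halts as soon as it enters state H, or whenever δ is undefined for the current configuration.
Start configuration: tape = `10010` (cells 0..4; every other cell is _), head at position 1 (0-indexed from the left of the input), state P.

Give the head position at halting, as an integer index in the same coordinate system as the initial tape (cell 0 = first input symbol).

state=P head=1 tape=____1[0]010   (P,0)→(R,_,←)
state=R head=0 tape=____[1]_010   (R,1)→(S,1,←)
state=S head=-1 tape=___[_]1_010   (S,_)→(Q,0,←)
state=Q head=-2 tape=__[_]01_010   (Q,_)→(S,1,→)
state=S head=-1 tape=__1[0]1_010   (S,0)→(S,0,←)
state=S head=-2 tape=__[1]01_010   (S,1)→(P,_,→)
state=P head=-1 tape=___[0]1_010   (P,0)→(R,_,←)
state=R head=-2 tape=__[_]_1_010   (R,_)→(R,0,→)
state=R head=-1 tape=__0[_]1_010   (R,_)→(R,0,→)
state=R head=0 tape=__00[1]_010   (R,1)→(S,1,←)
state=S head=-1 tape=__0[0]1_010   (S,0)→(S,0,←)
state=S head=-2 tape=__[0]01_010   (S,0)→(S,0,←)
state=S head=-3 tape=_[_]001_010   (S,_)→(Q,0,←)
state=Q head=-4 tape=[_]0001_010   (Q,_)→(S,1,→)
state=S head=-3 tape=1[0]001_010   (S,0)→(S,0,←)
state=S head=-4 tape=[1]0001_010   (S,1)→(P,_,→)
state=P head=-3 tape=_[0]001_010   (P,0)→(R,_,←)
state=R head=-4 tape=[_]_001_010   (R,_)→(R,0,→)
state=R head=-3 tape=0[_]001_010   (R,_)→(R,0,→)
state=R head=-2 tape=00[0]01_010   (R,0)→(H,1,→)
state=H head=-1 tape=001[0]1_010
At halt the head is at cell -1.

-1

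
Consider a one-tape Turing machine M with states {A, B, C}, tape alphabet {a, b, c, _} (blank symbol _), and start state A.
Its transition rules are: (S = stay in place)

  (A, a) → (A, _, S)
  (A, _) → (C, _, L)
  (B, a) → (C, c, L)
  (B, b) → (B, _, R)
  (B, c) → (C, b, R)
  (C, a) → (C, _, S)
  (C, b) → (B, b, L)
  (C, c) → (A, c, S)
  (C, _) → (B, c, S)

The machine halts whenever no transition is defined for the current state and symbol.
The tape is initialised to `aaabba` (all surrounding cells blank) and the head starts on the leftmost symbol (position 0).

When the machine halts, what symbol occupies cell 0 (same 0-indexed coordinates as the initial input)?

A | _[a]aabba   read a → write _, move S, go to A
A | _[_]aabba   read _ → write _, move L, go to C
C | [_]_aabba   read _ → write c, move S, go to B
B | [c]_aabba   read c → write b, move R, go to C
C | b[_]aabba   read _ → write c, move S, go to B
B | b[c]aabba   read c → write b, move R, go to C
C | bb[a]abba   read a → write _, move S, go to C
C | bb[_]abba   read _ → write c, move S, go to B
B | bb[c]abba   read c → write b, move R, go to C
C | bbb[a]bba   read a → write _, move S, go to C
C | bbb[_]bba   read _ → write c, move S, go to B
B | bbb[c]bba   read c → write b, move R, go to C
C | bbbb[b]ba   read b → write b, move L, go to B
B | bbb[b]bba   read b → write _, move R, go to B
B | bbb_[b]ba   read b → write _, move R, go to B
B | bbb__[b]a   read b → write _, move R, go to B
B | bbb___[a]   read a → write c, move L, go to C
C | bbb__[_]c   read _ → write c, move S, go to B
B | bbb__[c]c   read c → write b, move R, go to C
C | bbb__b[c]   read c → write c, move S, go to A
A | bbb__b[c]
Cell 0 holds b when M halts.

b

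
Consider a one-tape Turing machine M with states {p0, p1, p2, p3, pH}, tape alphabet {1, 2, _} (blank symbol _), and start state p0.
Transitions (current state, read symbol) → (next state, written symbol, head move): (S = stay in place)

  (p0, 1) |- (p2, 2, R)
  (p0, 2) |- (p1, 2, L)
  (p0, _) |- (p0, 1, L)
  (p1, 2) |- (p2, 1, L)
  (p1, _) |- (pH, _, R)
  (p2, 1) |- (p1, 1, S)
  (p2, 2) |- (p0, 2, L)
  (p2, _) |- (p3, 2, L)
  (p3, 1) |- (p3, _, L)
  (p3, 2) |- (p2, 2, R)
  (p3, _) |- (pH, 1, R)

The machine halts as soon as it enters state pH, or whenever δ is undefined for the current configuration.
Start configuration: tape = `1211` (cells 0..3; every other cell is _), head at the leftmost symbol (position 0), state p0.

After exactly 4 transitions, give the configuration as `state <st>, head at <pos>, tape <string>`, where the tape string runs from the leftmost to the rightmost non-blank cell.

state=p0 head=0 tape=_[1]211   (p0,1)→(p2,2,R)
state=p2 head=1 tape=_2[2]11   (p2,2)→(p0,2,L)
state=p0 head=0 tape=_[2]211   (p0,2)→(p1,2,L)
state=p1 head=-1 tape=[_]2211   (p1,_)→(pH,_,R)
state=pH head=0 tape=_[2]211
After 4 steps: state pH, head at 0, tape 2211.

state pH, head at 0, tape 2211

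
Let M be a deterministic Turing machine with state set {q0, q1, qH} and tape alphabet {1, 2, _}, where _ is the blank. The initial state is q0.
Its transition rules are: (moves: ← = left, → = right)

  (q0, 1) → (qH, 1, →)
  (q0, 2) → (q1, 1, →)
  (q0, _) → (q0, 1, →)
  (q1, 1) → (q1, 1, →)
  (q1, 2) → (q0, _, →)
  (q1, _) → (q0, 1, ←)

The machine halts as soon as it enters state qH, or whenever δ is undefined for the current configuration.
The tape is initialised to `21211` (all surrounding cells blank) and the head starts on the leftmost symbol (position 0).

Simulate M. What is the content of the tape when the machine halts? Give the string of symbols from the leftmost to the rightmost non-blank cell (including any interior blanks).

state=q0 head=0 tape=[2]1211   (q0,2)→(q1,1,→)
state=q1 head=1 tape=1[1]211   (q1,1)→(q1,1,→)
state=q1 head=2 tape=11[2]11   (q1,2)→(q0,_,→)
state=q0 head=3 tape=11_[1]1   (q0,1)→(qH,1,→)
state=qH head=4 tape=11_1[1]
The non-blank tape span at halt is 11_11.

11_11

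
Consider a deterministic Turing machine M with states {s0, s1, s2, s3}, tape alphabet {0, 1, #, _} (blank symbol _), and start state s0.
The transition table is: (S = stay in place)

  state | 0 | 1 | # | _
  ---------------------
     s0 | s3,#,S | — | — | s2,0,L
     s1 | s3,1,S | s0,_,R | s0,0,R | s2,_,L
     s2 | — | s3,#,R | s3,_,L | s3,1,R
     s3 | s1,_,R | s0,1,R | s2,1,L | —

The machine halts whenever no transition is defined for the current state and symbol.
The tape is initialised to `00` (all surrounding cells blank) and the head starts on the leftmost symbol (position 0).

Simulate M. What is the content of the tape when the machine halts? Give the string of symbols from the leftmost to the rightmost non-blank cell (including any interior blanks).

state=s0 head=0 tape=_[0]0__   (s0,0)→(s3,#,S)
state=s3 head=0 tape=_[#]0__   (s3,#)→(s2,1,L)
state=s2 head=-1 tape=[_]10__   (s2,_)→(s3,1,R)
state=s3 head=0 tape=1[1]0__   (s3,1)→(s0,1,R)
state=s0 head=1 tape=11[0]__   (s0,0)→(s3,#,S)
state=s3 head=1 tape=11[#]__   (s3,#)→(s2,1,L)
state=s2 head=0 tape=1[1]1__   (s2,1)→(s3,#,R)
state=s3 head=1 tape=1#[1]__   (s3,1)→(s0,1,R)
state=s0 head=2 tape=1#1[_]_   (s0,_)→(s2,0,L)
state=s2 head=1 tape=1#[1]0_   (s2,1)→(s3,#,R)
state=s3 head=2 tape=1##[0]_   (s3,0)→(s1,_,R)
state=s1 head=3 tape=1##_[_]   (s1,_)→(s2,_,L)
state=s2 head=2 tape=1##[_]_   (s2,_)→(s3,1,R)
state=s3 head=3 tape=1##1[_]
The non-blank tape span at halt is 1##1.

1##1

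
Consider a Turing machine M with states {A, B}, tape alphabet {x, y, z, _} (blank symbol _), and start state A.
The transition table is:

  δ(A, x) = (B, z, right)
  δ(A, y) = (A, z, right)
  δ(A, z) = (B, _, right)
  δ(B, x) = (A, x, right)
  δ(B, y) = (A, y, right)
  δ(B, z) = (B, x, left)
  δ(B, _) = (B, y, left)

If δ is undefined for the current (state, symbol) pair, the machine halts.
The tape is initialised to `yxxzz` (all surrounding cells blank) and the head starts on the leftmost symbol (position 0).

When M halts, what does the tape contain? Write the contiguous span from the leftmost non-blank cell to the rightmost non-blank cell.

zzxzxz

state=A head=0 tape=[y]xxzz__   (A,y)→(A,z,right)
state=A head=1 tape=z[x]xzz__   (A,x)→(B,z,right)
state=B head=2 tape=zz[x]zz__   (B,x)→(A,x,right)
state=A head=3 tape=zzx[z]z__   (A,z)→(B,_,right)
state=B head=4 tape=zzx_[z]__   (B,z)→(B,x,left)
state=B head=3 tape=zzx[_]x__   (B,_)→(B,y,left)
state=B head=2 tape=zz[x]yx__   (B,x)→(A,x,right)
state=A head=3 tape=zzx[y]x__   (A,y)→(A,z,right)
state=A head=4 tape=zzxz[x]__   (A,x)→(B,z,right)
state=B head=5 tape=zzxzz[_]_   (B,_)→(B,y,left)
state=B head=4 tape=zzxz[z]y_   (B,z)→(B,x,left)
state=B head=3 tape=zzx[z]xy_   (B,z)→(B,x,left)
state=B head=2 tape=zz[x]xxy_   (B,x)→(A,x,right)
state=A head=3 tape=zzx[x]xy_   (A,x)→(B,z,right)
state=B head=4 tape=zzxz[x]y_   (B,x)→(A,x,right)
state=A head=5 tape=zzxzx[y]_   (A,y)→(A,z,right)
state=A head=6 tape=zzxzxz[_]
The non-blank tape span at halt is zzxzxz.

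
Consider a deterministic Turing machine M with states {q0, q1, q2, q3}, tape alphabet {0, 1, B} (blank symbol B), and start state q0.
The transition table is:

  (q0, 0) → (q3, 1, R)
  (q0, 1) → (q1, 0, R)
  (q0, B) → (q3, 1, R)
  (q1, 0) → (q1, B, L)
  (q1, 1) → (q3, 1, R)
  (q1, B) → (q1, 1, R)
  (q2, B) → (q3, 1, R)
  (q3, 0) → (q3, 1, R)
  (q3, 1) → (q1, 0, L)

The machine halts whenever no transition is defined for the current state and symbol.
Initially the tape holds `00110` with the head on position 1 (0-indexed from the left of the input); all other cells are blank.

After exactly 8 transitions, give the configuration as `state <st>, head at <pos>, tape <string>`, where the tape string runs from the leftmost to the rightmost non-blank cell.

state q3, head at 5, tape 01111

state=q0 head=1 tape=0[0]110B   (q0,0)→(q3,1,R)
state=q3 head=2 tape=01[1]10B   (q3,1)→(q1,0,L)
state=q1 head=1 tape=0[1]010B   (q1,1)→(q3,1,R)
state=q3 head=2 tape=01[0]10B   (q3,0)→(q3,1,R)
state=q3 head=3 tape=011[1]0B   (q3,1)→(q1,0,L)
state=q1 head=2 tape=01[1]00B   (q1,1)→(q3,1,R)
state=q3 head=3 tape=011[0]0B   (q3,0)→(q3,1,R)
state=q3 head=4 tape=0111[0]B   (q3,0)→(q3,1,R)
state=q3 head=5 tape=01111[B]
After 8 steps: state q3, head at 5, tape 01111.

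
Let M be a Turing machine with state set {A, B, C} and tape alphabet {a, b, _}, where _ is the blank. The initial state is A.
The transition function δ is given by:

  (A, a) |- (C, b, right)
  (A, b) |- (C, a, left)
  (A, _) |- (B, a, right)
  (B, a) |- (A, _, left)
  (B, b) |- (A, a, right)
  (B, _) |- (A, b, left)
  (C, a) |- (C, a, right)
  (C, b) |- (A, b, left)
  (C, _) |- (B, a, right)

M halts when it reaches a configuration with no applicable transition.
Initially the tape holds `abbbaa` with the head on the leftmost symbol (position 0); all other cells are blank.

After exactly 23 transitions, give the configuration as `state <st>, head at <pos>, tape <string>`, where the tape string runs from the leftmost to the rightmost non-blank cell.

state C, head at 3, tape baaabaa

state=A head=0 tape=_[a]bbbaa   (A,a)→(C,b,right)
state=C head=1 tape=_b[b]bbaa   (C,b)→(A,b,left)
state=A head=0 tape=_[b]bbbaa   (A,b)→(C,a,left)
state=C head=-1 tape=[_]abbbaa   (C,_)→(B,a,right)
state=B head=0 tape=a[a]bbbaa   (B,a)→(A,_,left)
state=A head=-1 tape=[a]_bbbaa   (A,a)→(C,b,right)
state=C head=0 tape=b[_]bbbaa   (C,_)→(B,a,right)
state=B head=1 tape=ba[b]bbaa   (B,b)→(A,a,right)
state=A head=2 tape=baa[b]baa   (A,b)→(C,a,left)
state=C head=1 tape=ba[a]abaa   (C,a)→(C,a,right)
state=C head=2 tape=baa[a]baa   (C,a)→(C,a,right)
state=C head=3 tape=baaa[b]aa   (C,b)→(A,b,left)
state=A head=2 tape=baa[a]baa   (A,a)→(C,b,right)
state=C head=3 tape=baab[b]aa   (C,b)→(A,b,left)
state=A head=2 tape=baa[b]baa   (A,b)→(C,a,left)
state=C head=1 tape=ba[a]abaa   (C,a)→(C,a,right)
state=C head=2 tape=baa[a]baa   (C,a)→(C,a,right)
state=C head=3 tape=baaa[b]aa   (C,b)→(A,b,left)
state=A head=2 tape=baa[a]baa   (A,a)→(C,b,right)
state=C head=3 tape=baab[b]aa   (C,b)→(A,b,left)
state=A head=2 tape=baa[b]baa   (A,b)→(C,a,left)
state=C head=1 tape=ba[a]abaa   (C,a)→(C,a,right)
state=C head=2 tape=baa[a]baa   (C,a)→(C,a,right)
state=C head=3 tape=baaa[b]aa
After 23 steps: state C, head at 3, tape baaabaa.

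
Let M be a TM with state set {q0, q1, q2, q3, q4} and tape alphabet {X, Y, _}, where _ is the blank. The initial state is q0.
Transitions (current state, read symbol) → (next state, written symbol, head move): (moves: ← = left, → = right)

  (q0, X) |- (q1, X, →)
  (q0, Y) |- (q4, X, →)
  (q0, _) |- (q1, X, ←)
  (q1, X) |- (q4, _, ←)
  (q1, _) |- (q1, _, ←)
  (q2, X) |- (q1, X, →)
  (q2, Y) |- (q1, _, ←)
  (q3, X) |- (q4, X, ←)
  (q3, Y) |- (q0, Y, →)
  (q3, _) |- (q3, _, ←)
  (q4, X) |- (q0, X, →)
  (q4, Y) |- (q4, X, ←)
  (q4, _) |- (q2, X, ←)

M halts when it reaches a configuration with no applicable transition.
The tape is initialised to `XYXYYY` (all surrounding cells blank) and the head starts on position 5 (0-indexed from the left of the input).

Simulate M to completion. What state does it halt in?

state=q0 head=5 tape=__XYXYY[Y]_   (q0,Y)→(q4,X,→)
state=q4 head=6 tape=__XYXYYX[_]   (q4,_)→(q2,X,←)
state=q2 head=5 tape=__XYXYY[X]X   (q2,X)→(q1,X,→)
state=q1 head=6 tape=__XYXYYX[X]   (q1,X)→(q4,_,←)
state=q4 head=5 tape=__XYXYY[X]_   (q4,X)→(q0,X,→)
state=q0 head=6 tape=__XYXYYX[_]   (q0,_)→(q1,X,←)
state=q1 head=5 tape=__XYXYY[X]X   (q1,X)→(q4,_,←)
state=q4 head=4 tape=__XYXY[Y]_X   (q4,Y)→(q4,X,←)
state=q4 head=3 tape=__XYX[Y]X_X   (q4,Y)→(q4,X,←)
state=q4 head=2 tape=__XY[X]XX_X   (q4,X)→(q0,X,→)
state=q0 head=3 tape=__XYX[X]X_X   (q0,X)→(q1,X,→)
state=q1 head=4 tape=__XYXX[X]_X   (q1,X)→(q4,_,←)
state=q4 head=3 tape=__XYX[X]__X   (q4,X)→(q0,X,→)
state=q0 head=4 tape=__XYXX[_]_X   (q0,_)→(q1,X,←)
state=q1 head=3 tape=__XYX[X]X_X   (q1,X)→(q4,_,←)
state=q4 head=2 tape=__XY[X]_X_X   (q4,X)→(q0,X,→)
state=q0 head=3 tape=__XYX[_]X_X   (q0,_)→(q1,X,←)
state=q1 head=2 tape=__XY[X]XX_X   (q1,X)→(q4,_,←)
state=q4 head=1 tape=__X[Y]_XX_X   (q4,Y)→(q4,X,←)
state=q4 head=0 tape=__[X]X_XX_X   (q4,X)→(q0,X,→)
state=q0 head=1 tape=__X[X]_XX_X   (q0,X)→(q1,X,→)
state=q1 head=2 tape=__XX[_]XX_X   (q1,_)→(q1,_,←)
state=q1 head=1 tape=__X[X]_XX_X   (q1,X)→(q4,_,←)
state=q4 head=0 tape=__[X]__XX_X   (q4,X)→(q0,X,→)
state=q0 head=1 tape=__X[_]_XX_X   (q0,_)→(q1,X,←)
state=q1 head=0 tape=__[X]X_XX_X   (q1,X)→(q4,_,←)
state=q4 head=-1 tape=_[_]_X_XX_X   (q4,_)→(q2,X,←)
state=q2 head=-2 tape=[_]X_X_XX_X
No transition is defined for (q2, _); M halts in state q2.

q2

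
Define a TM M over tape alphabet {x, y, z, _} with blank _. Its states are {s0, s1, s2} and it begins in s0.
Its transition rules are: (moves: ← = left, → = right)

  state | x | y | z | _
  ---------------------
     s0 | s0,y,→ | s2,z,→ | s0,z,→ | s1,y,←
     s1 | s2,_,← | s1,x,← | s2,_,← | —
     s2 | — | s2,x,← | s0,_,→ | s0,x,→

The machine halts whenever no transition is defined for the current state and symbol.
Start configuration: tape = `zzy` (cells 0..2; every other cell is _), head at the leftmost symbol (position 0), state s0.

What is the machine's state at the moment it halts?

s0 | [z]zy__   read z → write z, move →, go to s0
s0 | z[z]y__   read z → write z, move →, go to s0
s0 | zz[y]__   read y → write z, move →, go to s2
s2 | zzz[_]_   read _ → write x, move →, go to s0
s0 | zzzx[_]   read _ → write y, move ←, go to s1
s1 | zzz[x]y   read x → write _, move ←, go to s2
s2 | zz[z]_y   read z → write _, move →, go to s0
s0 | zz_[_]y   read _ → write y, move ←, go to s1
s1 | zz[_]yy
No transition is defined for (s1, _); M halts in state s1.

s1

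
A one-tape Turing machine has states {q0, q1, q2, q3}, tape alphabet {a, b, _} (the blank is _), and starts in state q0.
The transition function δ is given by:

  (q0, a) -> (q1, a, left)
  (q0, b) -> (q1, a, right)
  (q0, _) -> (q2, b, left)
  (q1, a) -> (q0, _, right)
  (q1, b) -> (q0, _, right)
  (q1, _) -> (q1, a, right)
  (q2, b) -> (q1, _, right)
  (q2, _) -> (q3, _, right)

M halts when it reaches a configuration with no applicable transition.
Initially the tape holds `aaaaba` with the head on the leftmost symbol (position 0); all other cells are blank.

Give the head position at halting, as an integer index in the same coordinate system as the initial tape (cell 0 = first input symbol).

q0 | _[a]aaaba_   read a → write a, move left, go to q1
q1 | [_]aaaaba_   read _ → write a, move right, go to q1
q1 | a[a]aaaba_   read a → write _, move right, go to q0
q0 | a_[a]aaba_   read a → write a, move left, go to q1
q1 | a[_]aaaba_   read _ → write a, move right, go to q1
q1 | aa[a]aaba_   read a → write _, move right, go to q0
q0 | aa_[a]aba_   read a → write a, move left, go to q1
q1 | aa[_]aaba_   read _ → write a, move right, go to q1
q1 | aaa[a]aba_   read a → write _, move right, go to q0
q0 | aaa_[a]ba_   read a → write a, move left, go to q1
q1 | aaa[_]aba_   read _ → write a, move right, go to q1
q1 | aaaa[a]ba_   read a → write _, move right, go to q0
q0 | aaaa_[b]a_   read b → write a, move right, go to q1
q1 | aaaa_a[a]_   read a → write _, move right, go to q0
q0 | aaaa_a_[_]   read _ → write b, move left, go to q2
q2 | aaaa_a[_]b   read _ → write _, move right, go to q3
q3 | aaaa_a_[b]
At halt the head is at cell 6.

6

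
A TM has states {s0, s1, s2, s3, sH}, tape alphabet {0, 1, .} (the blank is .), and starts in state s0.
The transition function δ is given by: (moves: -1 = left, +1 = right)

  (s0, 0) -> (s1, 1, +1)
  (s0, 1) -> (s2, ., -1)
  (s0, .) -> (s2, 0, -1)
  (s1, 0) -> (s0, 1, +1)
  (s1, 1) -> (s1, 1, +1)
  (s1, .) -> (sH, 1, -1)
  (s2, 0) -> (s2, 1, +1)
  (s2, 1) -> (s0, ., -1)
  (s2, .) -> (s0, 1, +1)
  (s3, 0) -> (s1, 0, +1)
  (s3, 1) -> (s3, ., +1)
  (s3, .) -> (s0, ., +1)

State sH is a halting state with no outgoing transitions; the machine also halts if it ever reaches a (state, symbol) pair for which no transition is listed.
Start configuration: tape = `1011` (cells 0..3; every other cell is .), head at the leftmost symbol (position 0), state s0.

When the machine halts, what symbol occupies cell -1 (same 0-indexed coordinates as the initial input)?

s0 | ...[1]011   read 1 → write ., move -1, go to s2
s2 | ..[.].011   read . → write 1, move +1, go to s0
s0 | ..1[.]011   read . → write 0, move -1, go to s2
s2 | ..[1]0011   read 1 → write ., move -1, go to s0
s0 | .[.].0011   read . → write 0, move -1, go to s2
s2 | [.]0.0011   read . → write 1, move +1, go to s0
s0 | 1[0].0011   read 0 → write 1, move +1, go to s1
s1 | 11[.]0011   read . → write 1, move -1, go to sH
sH | 1[1]10011
Cell -1 holds 1 when M halts.

1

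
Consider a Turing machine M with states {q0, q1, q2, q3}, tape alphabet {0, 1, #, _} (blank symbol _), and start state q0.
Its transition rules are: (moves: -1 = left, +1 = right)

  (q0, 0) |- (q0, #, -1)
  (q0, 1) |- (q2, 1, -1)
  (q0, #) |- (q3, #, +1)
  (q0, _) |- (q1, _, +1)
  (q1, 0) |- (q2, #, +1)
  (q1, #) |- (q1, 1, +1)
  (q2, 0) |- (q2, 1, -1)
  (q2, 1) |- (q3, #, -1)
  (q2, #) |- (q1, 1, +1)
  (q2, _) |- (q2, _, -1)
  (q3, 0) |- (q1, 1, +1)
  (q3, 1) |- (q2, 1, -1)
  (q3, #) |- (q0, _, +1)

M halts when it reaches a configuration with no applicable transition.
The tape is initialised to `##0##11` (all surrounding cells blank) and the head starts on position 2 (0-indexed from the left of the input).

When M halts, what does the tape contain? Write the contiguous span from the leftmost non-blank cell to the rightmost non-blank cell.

q0 | ##[0]##11   read 0 → write #, move -1, go to q0
q0 | #[#]###11   read # → write #, move +1, go to q3
q3 | ##[#]##11   read # → write _, move +1, go to q0
q0 | ##_[#]#11   read # → write #, move +1, go to q3
q3 | ##_#[#]11   read # → write _, move +1, go to q0
q0 | ##_#_[1]1   read 1 → write 1, move -1, go to q2
q2 | ##_#[_]11   read _ → write _, move -1, go to q2
q2 | ##_[#]_11   read # → write 1, move +1, go to q1
q1 | ##_1[_]11
The non-blank tape span at halt is ##_1_11.

##_1_11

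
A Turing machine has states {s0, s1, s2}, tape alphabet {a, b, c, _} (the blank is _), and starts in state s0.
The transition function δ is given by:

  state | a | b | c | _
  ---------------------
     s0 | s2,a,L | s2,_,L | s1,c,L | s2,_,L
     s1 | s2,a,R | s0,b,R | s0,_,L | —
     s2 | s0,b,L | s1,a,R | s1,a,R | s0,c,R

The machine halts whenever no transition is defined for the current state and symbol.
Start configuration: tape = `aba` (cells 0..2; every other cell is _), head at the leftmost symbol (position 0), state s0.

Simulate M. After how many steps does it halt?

10

s0 | _[a]ba__   read a → write a, move L, go to s2
s2 | [_]aba__   read _ → write c, move R, go to s0
s0 | c[a]ba__   read a → write a, move L, go to s2
s2 | [c]aba__   read c → write a, move R, go to s1
s1 | a[a]ba__   read a → write a, move R, go to s2
s2 | aa[b]a__   read b → write a, move R, go to s1
s1 | aaa[a]__   read a → write a, move R, go to s2
s2 | aaaa[_]_   read _ → write c, move R, go to s0
s0 | aaaac[_]   read _ → write _, move L, go to s2
s2 | aaaa[c]_   read c → write a, move R, go to s1
s1 | aaaaa[_]
M halts after 10 transitions.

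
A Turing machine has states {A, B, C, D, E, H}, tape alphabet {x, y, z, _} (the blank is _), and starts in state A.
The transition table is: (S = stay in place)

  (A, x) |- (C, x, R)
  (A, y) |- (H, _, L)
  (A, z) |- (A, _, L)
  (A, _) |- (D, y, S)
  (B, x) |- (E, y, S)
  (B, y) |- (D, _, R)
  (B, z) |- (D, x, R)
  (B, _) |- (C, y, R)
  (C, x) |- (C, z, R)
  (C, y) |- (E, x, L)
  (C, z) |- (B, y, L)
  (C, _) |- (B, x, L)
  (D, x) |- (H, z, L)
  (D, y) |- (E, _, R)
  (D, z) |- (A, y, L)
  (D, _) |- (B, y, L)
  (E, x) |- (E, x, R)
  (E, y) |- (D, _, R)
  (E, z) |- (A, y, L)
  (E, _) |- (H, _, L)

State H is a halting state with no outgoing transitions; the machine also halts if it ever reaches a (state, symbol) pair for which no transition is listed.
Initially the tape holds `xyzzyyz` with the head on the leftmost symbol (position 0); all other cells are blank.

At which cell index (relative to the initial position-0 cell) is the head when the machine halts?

6

state=A head=0 tape=[x]yzzyyz_   (A,x)→(C,x,R)
state=C head=1 tape=x[y]zzyyz_   (C,y)→(E,x,L)
state=E head=0 tape=[x]xzzyyz_   (E,x)→(E,x,R)
state=E head=1 tape=x[x]zzyyz_   (E,x)→(E,x,R)
state=E head=2 tape=xx[z]zyyz_   (E,z)→(A,y,L)
state=A head=1 tape=x[x]yzyyz_   (A,x)→(C,x,R)
state=C head=2 tape=xx[y]zyyz_   (C,y)→(E,x,L)
state=E head=1 tape=x[x]xzyyz_   (E,x)→(E,x,R)
state=E head=2 tape=xx[x]zyyz_   (E,x)→(E,x,R)
state=E head=3 tape=xxx[z]yyz_   (E,z)→(A,y,L)
state=A head=2 tape=xx[x]yyyz_   (A,x)→(C,x,R)
state=C head=3 tape=xxx[y]yyz_   (C,y)→(E,x,L)
state=E head=2 tape=xx[x]xyyz_   (E,x)→(E,x,R)
state=E head=3 tape=xxx[x]yyz_   (E,x)→(E,x,R)
state=E head=4 tape=xxxx[y]yz_   (E,y)→(D,_,R)
state=D head=5 tape=xxxx_[y]z_   (D,y)→(E,_,R)
state=E head=6 tape=xxxx__[z]_   (E,z)→(A,y,L)
state=A head=5 tape=xxxx_[_]y_   (A,_)→(D,y,S)
state=D head=5 tape=xxxx_[y]y_   (D,y)→(E,_,R)
state=E head=6 tape=xxxx__[y]_   (E,y)→(D,_,R)
state=D head=7 tape=xxxx___[_]   (D,_)→(B,y,L)
state=B head=6 tape=xxxx__[_]y   (B,_)→(C,y,R)
state=C head=7 tape=xxxx__y[y]   (C,y)→(E,x,L)
state=E head=6 tape=xxxx__[y]x   (E,y)→(D,_,R)
state=D head=7 tape=xxxx___[x]   (D,x)→(H,z,L)
state=H head=6 tape=xxxx__[_]z
At halt the head is at cell 6.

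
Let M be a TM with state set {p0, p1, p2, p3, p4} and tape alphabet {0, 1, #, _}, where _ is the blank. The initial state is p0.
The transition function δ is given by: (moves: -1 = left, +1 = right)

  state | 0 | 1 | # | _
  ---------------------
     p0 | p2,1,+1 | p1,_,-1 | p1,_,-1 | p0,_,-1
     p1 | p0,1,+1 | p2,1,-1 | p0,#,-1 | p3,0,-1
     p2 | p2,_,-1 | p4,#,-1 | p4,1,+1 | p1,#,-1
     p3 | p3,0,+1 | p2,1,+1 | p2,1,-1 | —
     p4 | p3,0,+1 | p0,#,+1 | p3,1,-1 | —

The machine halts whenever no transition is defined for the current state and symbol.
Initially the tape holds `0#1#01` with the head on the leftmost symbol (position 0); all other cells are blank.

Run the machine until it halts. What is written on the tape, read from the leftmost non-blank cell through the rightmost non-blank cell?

state=p0 head=0 tape=___[0]#1#01   (p0,0)→(p2,1,+1)
state=p2 head=1 tape=___1[#]1#01   (p2,#)→(p4,1,+1)
state=p4 head=2 tape=___11[1]#01   (p4,1)→(p0,#,+1)
state=p0 head=3 tape=___11#[#]01   (p0,#)→(p1,_,-1)
state=p1 head=2 tape=___11[#]_01   (p1,#)→(p0,#,-1)
state=p0 head=1 tape=___1[1]#_01   (p0,1)→(p1,_,-1)
state=p1 head=0 tape=___[1]_#_01   (p1,1)→(p2,1,-1)
state=p2 head=-1 tape=__[_]1_#_01   (p2,_)→(p1,#,-1)
state=p1 head=-2 tape=_[_]#1_#_01   (p1,_)→(p3,0,-1)
state=p3 head=-3 tape=[_]0#1_#_01
The non-blank tape span at halt is 0#1_#_01.

0#1_#_01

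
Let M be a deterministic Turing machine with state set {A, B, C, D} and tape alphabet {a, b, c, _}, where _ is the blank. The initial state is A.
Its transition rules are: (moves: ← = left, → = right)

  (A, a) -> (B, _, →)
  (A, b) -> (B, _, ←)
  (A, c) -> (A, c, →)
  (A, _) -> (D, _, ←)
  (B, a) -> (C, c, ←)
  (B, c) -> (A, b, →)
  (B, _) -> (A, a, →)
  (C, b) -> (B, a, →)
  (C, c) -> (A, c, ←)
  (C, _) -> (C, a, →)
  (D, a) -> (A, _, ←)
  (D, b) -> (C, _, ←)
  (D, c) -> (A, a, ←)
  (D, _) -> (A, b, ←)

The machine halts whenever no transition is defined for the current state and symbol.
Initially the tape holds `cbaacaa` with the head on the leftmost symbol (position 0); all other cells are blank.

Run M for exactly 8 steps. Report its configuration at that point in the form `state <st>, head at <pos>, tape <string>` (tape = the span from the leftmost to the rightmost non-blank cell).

state C, head at 2, tape aaaaacaa

A | _[c]baacaa   read c → write c, move →, go to A
A | _c[b]aacaa   read b → write _, move ←, go to B
B | _[c]_aacaa   read c → write b, move →, go to A
A | _b[_]aacaa   read _ → write _, move ←, go to D
D | _[b]_aacaa   read b → write _, move ←, go to C
C | [_]__aacaa   read _ → write a, move →, go to C
C | a[_]_aacaa   read _ → write a, move →, go to C
C | aa[_]aacaa   read _ → write a, move →, go to C
C | aaa[a]acaa
After 8 steps: state C, head at 2, tape aaaaacaa.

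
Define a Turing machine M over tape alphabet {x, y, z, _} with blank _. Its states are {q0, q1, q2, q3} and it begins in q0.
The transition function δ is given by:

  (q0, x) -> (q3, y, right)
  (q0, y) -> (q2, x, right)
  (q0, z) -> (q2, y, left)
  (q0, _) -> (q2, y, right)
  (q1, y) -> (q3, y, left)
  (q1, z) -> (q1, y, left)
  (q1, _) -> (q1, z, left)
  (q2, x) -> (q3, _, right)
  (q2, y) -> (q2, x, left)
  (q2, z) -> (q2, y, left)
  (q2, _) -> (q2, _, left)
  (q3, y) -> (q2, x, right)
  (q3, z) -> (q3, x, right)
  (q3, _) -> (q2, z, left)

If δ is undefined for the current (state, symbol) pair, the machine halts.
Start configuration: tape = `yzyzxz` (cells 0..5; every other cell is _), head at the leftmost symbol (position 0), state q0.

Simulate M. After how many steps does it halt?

q0 | [y]zyzxz   read y → write x, move right, go to q2
q2 | x[z]yzxz   read z → write y, move left, go to q2
q2 | [x]yyzxz   read x → write _, move right, go to q3
q3 | _[y]yzxz   read y → write x, move right, go to q2
q2 | _x[y]zxz   read y → write x, move left, go to q2
q2 | _[x]xzxz   read x → write _, move right, go to q3
q3 | __[x]zxz
M halts after 6 transitions.

6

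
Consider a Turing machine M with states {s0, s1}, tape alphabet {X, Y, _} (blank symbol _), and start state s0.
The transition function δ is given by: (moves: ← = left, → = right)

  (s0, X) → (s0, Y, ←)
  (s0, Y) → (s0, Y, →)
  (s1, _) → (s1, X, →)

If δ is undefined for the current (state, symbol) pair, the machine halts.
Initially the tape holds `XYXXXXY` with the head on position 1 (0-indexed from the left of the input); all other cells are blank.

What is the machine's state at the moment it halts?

s0 | X[Y]XXXXY_   read Y → write Y, move →, go to s0
s0 | XY[X]XXXY_   read X → write Y, move ←, go to s0
s0 | X[Y]YXXXY_   read Y → write Y, move →, go to s0
s0 | XY[Y]XXXY_   read Y → write Y, move →, go to s0
s0 | XYY[X]XXY_   read X → write Y, move ←, go to s0
s0 | XY[Y]YXXY_   read Y → write Y, move →, go to s0
s0 | XYY[Y]XXY_   read Y → write Y, move →, go to s0
s0 | XYYY[X]XY_   read X → write Y, move ←, go to s0
s0 | XYY[Y]YXY_   read Y → write Y, move →, go to s0
s0 | XYYY[Y]XY_   read Y → write Y, move →, go to s0
s0 | XYYYY[X]Y_   read X → write Y, move ←, go to s0
s0 | XYYY[Y]YY_   read Y → write Y, move →, go to s0
s0 | XYYYY[Y]Y_   read Y → write Y, move →, go to s0
s0 | XYYYYY[Y]_   read Y → write Y, move →, go to s0
s0 | XYYYYYY[_]
No transition is defined for (s0, _); M halts in state s0.

s0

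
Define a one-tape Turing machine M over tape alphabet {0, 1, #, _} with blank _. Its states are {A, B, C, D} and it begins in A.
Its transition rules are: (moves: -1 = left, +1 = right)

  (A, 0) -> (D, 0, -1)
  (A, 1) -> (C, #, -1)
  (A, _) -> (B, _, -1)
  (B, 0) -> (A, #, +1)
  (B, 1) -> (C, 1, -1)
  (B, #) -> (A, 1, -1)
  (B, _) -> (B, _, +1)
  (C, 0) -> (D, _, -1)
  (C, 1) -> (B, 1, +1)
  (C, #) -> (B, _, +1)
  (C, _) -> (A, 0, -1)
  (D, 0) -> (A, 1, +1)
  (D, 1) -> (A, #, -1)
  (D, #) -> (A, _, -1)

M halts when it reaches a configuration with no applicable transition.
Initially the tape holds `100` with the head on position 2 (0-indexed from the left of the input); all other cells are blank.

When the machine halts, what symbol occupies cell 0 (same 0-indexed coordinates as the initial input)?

#

state=A head=2 tape=___10[0]   (A,0)→(D,0,-1)
state=D head=1 tape=___1[0]0   (D,0)→(A,1,+1)
state=A head=2 tape=___11[0]   (A,0)→(D,0,-1)
state=D head=1 tape=___1[1]0   (D,1)→(A,#,-1)
state=A head=0 tape=___[1]#0   (A,1)→(C,#,-1)
state=C head=-1 tape=__[_]##0   (C,_)→(A,0,-1)
state=A head=-2 tape=_[_]0##0   (A,_)→(B,_,-1)
state=B head=-3 tape=[_]_0##0   (B,_)→(B,_,+1)
state=B head=-2 tape=_[_]0##0   (B,_)→(B,_,+1)
state=B head=-1 tape=__[0]##0   (B,0)→(A,#,+1)
state=A head=0 tape=__#[#]#0
Cell 0 holds # when M halts.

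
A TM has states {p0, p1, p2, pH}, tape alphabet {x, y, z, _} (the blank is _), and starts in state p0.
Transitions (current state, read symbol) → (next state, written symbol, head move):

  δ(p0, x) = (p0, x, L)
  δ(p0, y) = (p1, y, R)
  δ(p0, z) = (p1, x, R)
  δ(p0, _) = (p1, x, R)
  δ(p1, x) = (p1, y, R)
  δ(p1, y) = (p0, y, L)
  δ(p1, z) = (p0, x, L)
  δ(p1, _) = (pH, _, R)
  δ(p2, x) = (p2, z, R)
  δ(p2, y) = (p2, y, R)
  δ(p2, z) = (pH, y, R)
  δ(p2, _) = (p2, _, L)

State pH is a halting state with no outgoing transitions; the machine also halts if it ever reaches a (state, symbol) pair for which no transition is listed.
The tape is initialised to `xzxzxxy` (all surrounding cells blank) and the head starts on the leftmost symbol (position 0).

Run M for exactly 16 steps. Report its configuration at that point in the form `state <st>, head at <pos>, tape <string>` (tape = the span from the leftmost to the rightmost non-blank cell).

state p1, head at 6, tape xyyyyyyy

state=p0 head=0 tape=_[x]zxzxxy   (p0,x)→(p0,x,L)
state=p0 head=-1 tape=[_]xzxzxxy   (p0,_)→(p1,x,R)
state=p1 head=0 tape=x[x]zxzxxy   (p1,x)→(p1,y,R)
state=p1 head=1 tape=xy[z]xzxxy   (p1,z)→(p0,x,L)
state=p0 head=0 tape=x[y]xxzxxy   (p0,y)→(p1,y,R)
state=p1 head=1 tape=xy[x]xzxxy   (p1,x)→(p1,y,R)
state=p1 head=2 tape=xyy[x]zxxy   (p1,x)→(p1,y,R)
state=p1 head=3 tape=xyyy[z]xxy   (p1,z)→(p0,x,L)
state=p0 head=2 tape=xyy[y]xxxy   (p0,y)→(p1,y,R)
state=p1 head=3 tape=xyyy[x]xxy   (p1,x)→(p1,y,R)
state=p1 head=4 tape=xyyyy[x]xy   (p1,x)→(p1,y,R)
state=p1 head=5 tape=xyyyyy[x]y   (p1,x)→(p1,y,R)
state=p1 head=6 tape=xyyyyyy[y]   (p1,y)→(p0,y,L)
state=p0 head=5 tape=xyyyyy[y]y   (p0,y)→(p1,y,R)
state=p1 head=6 tape=xyyyyyy[y]   (p1,y)→(p0,y,L)
state=p0 head=5 tape=xyyyyy[y]y   (p0,y)→(p1,y,R)
state=p1 head=6 tape=xyyyyyy[y]
After 16 steps: state p1, head at 6, tape xyyyyyyy.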